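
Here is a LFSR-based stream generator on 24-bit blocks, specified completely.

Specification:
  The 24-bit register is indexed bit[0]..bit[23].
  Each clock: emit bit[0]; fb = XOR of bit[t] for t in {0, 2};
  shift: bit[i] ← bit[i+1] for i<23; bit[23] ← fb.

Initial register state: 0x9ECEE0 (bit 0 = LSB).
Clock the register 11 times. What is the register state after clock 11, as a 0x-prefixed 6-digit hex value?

0xAB13D9

reg_0 = 0x9ECEE0
clock 1: out=0, reg = 0x4F6770
clock 2: out=0, reg = 0x27B3B8
clock 3: out=0, reg = 0x13D9DC
clock 4: out=0, reg = 0x89ECEE
clock 5: out=0, reg = 0xC4F677
clock 6: out=1, reg = 0x627B3B
clock 7: out=1, reg = 0xB13D9D
clock 8: out=1, reg = 0x589ECE
clock 9: out=0, reg = 0xAC4F67
clock 10: out=1, reg = 0x5627B3
clock 11: out=1, reg = 0xAB13D9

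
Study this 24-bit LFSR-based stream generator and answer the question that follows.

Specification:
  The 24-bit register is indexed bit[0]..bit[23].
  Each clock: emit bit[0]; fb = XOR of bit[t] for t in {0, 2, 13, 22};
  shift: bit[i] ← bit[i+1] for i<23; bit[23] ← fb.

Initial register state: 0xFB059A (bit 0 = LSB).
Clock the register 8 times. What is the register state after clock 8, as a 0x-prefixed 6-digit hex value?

reg_0 = 0xFB059A
clock 1: out=0, reg = 0xFD82CD
clock 2: out=1, reg = 0xFEC166
clock 3: out=0, reg = 0x7F60B3
clock 4: out=1, reg = 0xBFB059
clock 5: out=1, reg = 0x5FD82C
clock 6: out=0, reg = 0x2FEC16
clock 7: out=0, reg = 0x17F60B
clock 8: out=1, reg = 0x0BFB05

0x0BFB05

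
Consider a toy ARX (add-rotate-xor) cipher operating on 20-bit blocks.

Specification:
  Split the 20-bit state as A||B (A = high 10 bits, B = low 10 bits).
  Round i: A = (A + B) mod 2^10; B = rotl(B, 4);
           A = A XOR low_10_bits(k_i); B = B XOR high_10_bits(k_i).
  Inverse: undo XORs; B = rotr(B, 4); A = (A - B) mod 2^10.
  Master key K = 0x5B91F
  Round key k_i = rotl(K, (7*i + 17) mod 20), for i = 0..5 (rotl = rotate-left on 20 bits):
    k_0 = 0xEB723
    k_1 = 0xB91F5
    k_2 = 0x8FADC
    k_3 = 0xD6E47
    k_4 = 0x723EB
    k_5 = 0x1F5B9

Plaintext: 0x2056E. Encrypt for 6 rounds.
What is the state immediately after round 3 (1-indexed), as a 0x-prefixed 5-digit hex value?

0xA7827

s_0 = plaintext = 0x2056E
s_1 = Round(s_0, k_0) = 0xB3148
s_2 = Round(s_1, k_1) = 0x78661
s_3 = Round(s_2, k_2) = 0xA7827
s_4 = Round(s_3, k_3) = 0x2092B
s_5 = Round(s_4, k_4) = 0x91B7C
s_6 = Round(s_5, k_5) = 0x1EFB0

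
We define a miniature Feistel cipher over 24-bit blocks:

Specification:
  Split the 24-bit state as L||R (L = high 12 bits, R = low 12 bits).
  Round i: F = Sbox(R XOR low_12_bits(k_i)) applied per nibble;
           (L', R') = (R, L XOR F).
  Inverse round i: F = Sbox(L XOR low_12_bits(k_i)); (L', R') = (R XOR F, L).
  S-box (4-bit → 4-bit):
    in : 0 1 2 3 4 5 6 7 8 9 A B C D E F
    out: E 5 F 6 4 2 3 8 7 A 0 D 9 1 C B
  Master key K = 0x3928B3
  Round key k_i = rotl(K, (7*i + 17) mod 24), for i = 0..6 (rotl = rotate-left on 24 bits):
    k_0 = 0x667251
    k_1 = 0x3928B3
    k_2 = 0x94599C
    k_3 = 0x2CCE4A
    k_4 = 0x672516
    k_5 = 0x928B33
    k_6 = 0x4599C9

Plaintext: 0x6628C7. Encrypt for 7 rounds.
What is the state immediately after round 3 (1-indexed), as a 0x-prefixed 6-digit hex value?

0x4487D5

s_0 = plaintext = 0x6628C7
s_1 = Round(s_0, k_0) = 0x8C76C1
s_2 = Round(s_1, k_1) = 0x6C1448
s_3 = Round(s_2, k_2) = 0x4487D5
s_4 = Round(s_3, k_3) = 0x7D5EE3
s_5 = Round(s_4, k_4) = 0xEE3A67
s_6 = Round(s_5, k_5) = 0xA67BC7
s_7 = Round(s_6, k_6) = 0xBC758B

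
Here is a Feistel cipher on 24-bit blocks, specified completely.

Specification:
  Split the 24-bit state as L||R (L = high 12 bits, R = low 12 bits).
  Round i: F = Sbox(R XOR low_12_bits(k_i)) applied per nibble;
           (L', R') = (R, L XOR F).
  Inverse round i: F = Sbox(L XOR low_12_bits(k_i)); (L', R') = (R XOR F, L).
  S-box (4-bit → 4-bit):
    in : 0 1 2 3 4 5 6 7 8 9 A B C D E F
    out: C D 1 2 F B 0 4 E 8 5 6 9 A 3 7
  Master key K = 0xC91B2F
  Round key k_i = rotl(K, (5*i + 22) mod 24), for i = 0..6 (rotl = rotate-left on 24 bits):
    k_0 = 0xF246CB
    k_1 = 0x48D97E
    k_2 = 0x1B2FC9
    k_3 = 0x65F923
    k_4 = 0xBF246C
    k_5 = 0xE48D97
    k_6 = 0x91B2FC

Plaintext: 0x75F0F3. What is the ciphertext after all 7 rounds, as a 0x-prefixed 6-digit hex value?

0xA2325C

s_0 = plaintext = 0x75F0F3
s_1 = Round(s_0, k_0) = 0x0F3771
s_2 = Round(s_1, k_1) = 0x771334
s_3 = Round(s_2, k_2) = 0x334E0B
s_4 = Round(s_3, k_3) = 0xE0B72A
s_5 = Round(s_4, k_4) = 0x72ACFB
s_6 = Round(s_5, k_5) = 0xCFBA23
s_7 = Round(s_6, k_6) = 0xA2325C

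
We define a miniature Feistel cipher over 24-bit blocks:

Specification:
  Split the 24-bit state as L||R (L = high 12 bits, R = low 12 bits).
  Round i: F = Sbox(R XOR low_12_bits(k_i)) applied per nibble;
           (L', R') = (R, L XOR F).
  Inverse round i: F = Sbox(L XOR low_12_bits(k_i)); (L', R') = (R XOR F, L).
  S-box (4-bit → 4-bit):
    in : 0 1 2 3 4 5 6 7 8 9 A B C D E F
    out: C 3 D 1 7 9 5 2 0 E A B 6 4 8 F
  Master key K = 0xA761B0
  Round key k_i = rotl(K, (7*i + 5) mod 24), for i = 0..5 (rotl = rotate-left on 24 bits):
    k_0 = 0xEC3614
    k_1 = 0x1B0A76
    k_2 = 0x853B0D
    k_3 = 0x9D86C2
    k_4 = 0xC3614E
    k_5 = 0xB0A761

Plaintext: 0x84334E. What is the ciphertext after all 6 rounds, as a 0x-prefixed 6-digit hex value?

0x624E7C

s_0 = plaintext = 0x84334E
s_1 = Round(s_0, k_0) = 0x34E1D9
s_2 = Round(s_1, k_1) = 0x1D98E1
s_3 = Round(s_2, k_2) = 0x8E105F
s_4 = Round(s_3, k_3) = 0x05FD05
s_5 = Round(s_4, k_4) = 0xD05624
s_6 = Round(s_5, k_5) = 0x624E7C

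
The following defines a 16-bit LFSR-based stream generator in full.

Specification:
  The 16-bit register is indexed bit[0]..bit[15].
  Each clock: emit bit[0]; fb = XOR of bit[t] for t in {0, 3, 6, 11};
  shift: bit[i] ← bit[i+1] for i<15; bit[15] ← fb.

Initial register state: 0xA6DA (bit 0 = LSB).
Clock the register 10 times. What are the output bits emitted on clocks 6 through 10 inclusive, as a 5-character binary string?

reg_0 = 0xA6DA
clock 1: out=0, reg = 0x536D
clock 2: out=1, reg = 0xA9B6
clock 3: out=0, reg = 0xD4DB
clock 4: out=1, reg = 0xEA6D
clock 5: out=1, reg = 0x7536
clock 6: out=0, reg = 0x3A9B
clock 7: out=1, reg = 0x9D4D
clock 8: out=1, reg = 0x4EA6
clock 9: out=0, reg = 0xA753
clock 10: out=1, reg = 0x53A9

01101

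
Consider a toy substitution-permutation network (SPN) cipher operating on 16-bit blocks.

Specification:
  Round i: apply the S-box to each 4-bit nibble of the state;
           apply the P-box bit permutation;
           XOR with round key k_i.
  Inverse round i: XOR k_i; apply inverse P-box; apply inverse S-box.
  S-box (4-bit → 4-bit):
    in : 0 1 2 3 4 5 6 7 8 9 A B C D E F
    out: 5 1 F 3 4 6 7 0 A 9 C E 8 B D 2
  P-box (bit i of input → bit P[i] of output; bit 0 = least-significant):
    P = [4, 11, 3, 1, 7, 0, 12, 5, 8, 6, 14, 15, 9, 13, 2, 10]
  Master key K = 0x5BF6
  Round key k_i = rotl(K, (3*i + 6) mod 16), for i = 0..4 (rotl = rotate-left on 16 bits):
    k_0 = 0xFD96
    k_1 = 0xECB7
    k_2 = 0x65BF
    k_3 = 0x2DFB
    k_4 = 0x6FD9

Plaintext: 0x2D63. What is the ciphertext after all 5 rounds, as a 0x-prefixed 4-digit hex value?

s_0 = plaintext = 0x2D63
s_1 = Round(s_0, k_0) = 0x4243
s_2 = Round(s_1, k_1) = 0x35E3
s_3 = Round(s_2, k_2) = 0x1F4F
s_4 = Round(s_3, k_3) = 0x37BB
s_5 = Round(s_4, k_4) = 0x55F2

0x55F2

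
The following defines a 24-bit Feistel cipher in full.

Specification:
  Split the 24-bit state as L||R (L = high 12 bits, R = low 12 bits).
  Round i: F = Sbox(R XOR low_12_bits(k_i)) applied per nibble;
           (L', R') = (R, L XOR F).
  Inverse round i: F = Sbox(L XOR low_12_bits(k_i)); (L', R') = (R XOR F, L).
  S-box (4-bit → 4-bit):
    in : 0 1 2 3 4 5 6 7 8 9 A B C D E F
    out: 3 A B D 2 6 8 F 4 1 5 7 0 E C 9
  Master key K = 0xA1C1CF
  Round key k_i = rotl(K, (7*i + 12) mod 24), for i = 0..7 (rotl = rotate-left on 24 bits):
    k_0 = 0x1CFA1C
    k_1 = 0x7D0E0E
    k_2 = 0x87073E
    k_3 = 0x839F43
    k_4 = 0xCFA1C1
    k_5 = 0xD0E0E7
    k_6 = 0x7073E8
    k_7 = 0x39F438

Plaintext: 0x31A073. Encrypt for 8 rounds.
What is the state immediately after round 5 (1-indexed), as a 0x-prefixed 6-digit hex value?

s_0 = plaintext = 0x31A073
s_1 = Round(s_0, k_0) = 0x073693
s_2 = Round(s_1, k_1) = 0x69346D
s_3 = Round(s_2, k_2) = 0x46DBFE
s_4 = Round(s_3, k_3) = 0xBFE613
s_5 = Round(s_4, k_4) = 0x613415
s_6 = Round(s_5, k_5) = 0x415488
s_7 = Round(s_6, k_6) = 0x488B96
s_8 = Round(s_7, k_7) = 0xB96DD4

0x613415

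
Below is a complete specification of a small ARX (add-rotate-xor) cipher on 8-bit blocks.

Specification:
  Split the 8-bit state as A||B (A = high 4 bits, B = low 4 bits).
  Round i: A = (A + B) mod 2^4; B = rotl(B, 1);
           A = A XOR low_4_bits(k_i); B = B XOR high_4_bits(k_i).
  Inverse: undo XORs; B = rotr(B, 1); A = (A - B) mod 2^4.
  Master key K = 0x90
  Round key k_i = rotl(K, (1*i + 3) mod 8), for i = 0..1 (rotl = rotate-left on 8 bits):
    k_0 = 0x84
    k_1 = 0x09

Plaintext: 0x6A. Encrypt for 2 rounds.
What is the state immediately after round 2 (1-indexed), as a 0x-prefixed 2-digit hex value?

s_0 = plaintext = 0x6A
s_1 = Round(s_0, k_0) = 0x4D
s_2 = Round(s_1, k_1) = 0x8B

0x8B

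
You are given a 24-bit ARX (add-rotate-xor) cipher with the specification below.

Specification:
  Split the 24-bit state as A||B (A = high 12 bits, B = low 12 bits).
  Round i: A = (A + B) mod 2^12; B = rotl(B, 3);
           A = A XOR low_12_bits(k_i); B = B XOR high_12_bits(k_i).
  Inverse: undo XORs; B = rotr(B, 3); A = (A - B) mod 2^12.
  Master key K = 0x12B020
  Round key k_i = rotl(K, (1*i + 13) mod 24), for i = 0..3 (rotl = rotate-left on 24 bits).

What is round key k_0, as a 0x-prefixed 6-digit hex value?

K = 0x12B020
k_0 = rotl(K, (1*0+13) mod 24) = rotl(K, 13) = 0x040256

0x040256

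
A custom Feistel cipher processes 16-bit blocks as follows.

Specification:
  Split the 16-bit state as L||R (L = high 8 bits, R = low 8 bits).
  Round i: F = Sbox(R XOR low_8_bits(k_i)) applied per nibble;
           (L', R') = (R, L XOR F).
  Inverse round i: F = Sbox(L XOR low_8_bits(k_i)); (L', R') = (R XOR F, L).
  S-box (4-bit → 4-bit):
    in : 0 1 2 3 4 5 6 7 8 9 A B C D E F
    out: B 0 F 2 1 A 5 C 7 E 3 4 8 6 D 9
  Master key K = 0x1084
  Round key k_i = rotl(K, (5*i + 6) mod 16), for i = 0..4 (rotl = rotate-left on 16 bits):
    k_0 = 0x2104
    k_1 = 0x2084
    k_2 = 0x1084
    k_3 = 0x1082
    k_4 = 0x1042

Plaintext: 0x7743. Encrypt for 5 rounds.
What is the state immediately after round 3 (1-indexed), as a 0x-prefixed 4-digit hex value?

s_0 = plaintext = 0x7743
s_1 = Round(s_0, k_0) = 0x436B
s_2 = Round(s_1, k_1) = 0x6B9A
s_3 = Round(s_2, k_2) = 0x9A66
s_4 = Round(s_3, k_3) = 0x664B
s_5 = Round(s_4, k_4) = 0x4BD8

0x9A66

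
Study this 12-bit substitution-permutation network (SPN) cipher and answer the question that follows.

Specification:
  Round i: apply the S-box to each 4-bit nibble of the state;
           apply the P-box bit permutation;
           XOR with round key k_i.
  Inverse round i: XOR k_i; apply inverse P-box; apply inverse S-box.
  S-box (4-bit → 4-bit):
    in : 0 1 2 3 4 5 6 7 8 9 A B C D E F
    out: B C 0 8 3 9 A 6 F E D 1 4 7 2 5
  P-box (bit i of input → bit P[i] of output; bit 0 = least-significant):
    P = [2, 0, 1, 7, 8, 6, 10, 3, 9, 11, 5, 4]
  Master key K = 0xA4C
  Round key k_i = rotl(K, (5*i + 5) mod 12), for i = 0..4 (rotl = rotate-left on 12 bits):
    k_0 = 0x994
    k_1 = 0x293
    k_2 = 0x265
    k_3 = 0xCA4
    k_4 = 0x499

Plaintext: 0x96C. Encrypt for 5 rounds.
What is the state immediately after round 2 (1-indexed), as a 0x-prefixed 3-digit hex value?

s_0 = plaintext = 0x96C
s_1 = Round(s_0, k_0) = 0x1EE
s_2 = Round(s_1, k_1) = 0x2E2
s_3 = Round(s_2, k_2) = 0x225
s_4 = Round(s_3, k_3) = 0xC20
s_5 = Round(s_4, k_4) = 0x43C

0x2E2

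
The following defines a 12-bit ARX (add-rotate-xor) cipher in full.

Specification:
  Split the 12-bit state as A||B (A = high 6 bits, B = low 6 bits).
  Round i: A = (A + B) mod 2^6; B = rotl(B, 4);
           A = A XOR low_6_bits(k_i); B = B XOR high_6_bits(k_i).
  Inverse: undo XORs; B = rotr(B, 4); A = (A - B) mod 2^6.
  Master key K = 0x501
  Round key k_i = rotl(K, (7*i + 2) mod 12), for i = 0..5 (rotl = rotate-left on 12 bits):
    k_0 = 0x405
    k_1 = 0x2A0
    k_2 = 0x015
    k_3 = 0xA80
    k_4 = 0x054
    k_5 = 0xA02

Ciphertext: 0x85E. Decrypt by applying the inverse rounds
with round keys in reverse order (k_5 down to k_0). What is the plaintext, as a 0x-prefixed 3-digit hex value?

0x0EF

s_0 = ciphertext = 0x85E
s_1 = InvRound(s_0, k_5) = 0x21B
s_2 = InvRound(s_1, k_4) = 0xCE9
s_3 = InvRound(s_2, k_3) = 0x9CC
s_4 = InvRound(s_3, k_2) = 0x0B0
s_5 = InvRound(s_4, k_1) = 0xDEB
s_6 = InvRound(s_5, k_0) = 0x0EF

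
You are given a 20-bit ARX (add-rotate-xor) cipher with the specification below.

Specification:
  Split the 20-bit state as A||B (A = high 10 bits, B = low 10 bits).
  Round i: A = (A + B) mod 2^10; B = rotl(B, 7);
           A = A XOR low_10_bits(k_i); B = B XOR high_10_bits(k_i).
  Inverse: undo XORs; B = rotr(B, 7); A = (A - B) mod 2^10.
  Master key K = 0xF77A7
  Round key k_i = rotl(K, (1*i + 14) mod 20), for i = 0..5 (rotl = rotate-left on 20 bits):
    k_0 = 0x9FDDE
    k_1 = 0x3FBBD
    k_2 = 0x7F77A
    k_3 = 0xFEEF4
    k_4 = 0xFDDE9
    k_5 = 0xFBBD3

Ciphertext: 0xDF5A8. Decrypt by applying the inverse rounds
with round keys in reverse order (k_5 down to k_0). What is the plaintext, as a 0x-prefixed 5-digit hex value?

0x4BD0C

s_0 = ciphertext = 0xDF5A8
s_1 = InvRound(s_0, k_5) = 0x9EA34
s_2 = InvRound(s_1, k_4) = 0x5E21B
s_3 = InvRound(s_2, k_3) = 0x22703
s_4 = InvRound(s_3, k_2) = 0xFFBF5
s_5 = InvRound(s_4, k_1) = 0xF945E
s_6 = InvRound(s_5, k_0) = 0x4BD0C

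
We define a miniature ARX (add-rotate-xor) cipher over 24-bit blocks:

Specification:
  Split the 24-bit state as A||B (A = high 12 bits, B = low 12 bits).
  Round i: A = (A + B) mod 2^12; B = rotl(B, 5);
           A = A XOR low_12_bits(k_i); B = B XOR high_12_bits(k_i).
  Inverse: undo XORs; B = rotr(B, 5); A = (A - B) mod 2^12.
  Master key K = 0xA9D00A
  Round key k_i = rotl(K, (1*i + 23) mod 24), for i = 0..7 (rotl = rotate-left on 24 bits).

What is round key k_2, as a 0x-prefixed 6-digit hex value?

0x53A015

K = 0xA9D00A
k_0 = rotl(K, (1*0+23) mod 24) = rotl(K, 23) = 0x54E805
k_1 = rotl(K, (1*1+23) mod 24) = rotl(K, 0) = 0xA9D00A
k_2 = rotl(K, (1*2+23) mod 24) = rotl(K, 1) = 0x53A015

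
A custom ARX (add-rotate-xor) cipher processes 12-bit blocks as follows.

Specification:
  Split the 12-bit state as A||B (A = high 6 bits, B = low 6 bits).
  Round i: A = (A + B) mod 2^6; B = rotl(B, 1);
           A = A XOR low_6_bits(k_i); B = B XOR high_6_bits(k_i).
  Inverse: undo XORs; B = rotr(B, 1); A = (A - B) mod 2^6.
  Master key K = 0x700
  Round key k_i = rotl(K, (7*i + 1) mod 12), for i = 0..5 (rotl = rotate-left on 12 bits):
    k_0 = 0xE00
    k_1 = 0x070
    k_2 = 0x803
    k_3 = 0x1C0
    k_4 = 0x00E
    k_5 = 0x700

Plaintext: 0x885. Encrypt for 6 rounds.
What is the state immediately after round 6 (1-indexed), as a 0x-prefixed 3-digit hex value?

0xB4D

s_0 = plaintext = 0x885
s_1 = Round(s_0, k_0) = 0x9F2
s_2 = Round(s_1, k_1) = 0xA64
s_3 = Round(s_2, k_2) = 0x3A9
s_4 = Round(s_3, k_3) = 0xDD4
s_5 = Round(s_4, k_4) = 0x168
s_6 = Round(s_5, k_5) = 0xB4D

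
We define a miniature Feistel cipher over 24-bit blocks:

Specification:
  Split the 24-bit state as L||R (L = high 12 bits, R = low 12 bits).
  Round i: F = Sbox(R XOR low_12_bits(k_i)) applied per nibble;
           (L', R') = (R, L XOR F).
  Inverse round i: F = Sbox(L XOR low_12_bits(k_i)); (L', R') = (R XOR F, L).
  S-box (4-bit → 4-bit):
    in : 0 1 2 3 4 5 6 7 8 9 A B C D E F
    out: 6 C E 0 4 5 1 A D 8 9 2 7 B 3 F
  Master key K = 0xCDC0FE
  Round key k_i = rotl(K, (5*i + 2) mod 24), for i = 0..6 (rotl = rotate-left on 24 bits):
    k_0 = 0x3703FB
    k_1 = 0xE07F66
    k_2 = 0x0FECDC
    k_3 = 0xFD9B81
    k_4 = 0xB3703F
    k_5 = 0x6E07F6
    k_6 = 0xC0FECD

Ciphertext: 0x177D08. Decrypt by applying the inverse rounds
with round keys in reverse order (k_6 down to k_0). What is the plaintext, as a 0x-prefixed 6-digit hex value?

0x21E764

s_0 = ciphertext = 0x177D08
s_1 = InvRound(s_0, k_6) = 0x221177
s_2 = InvRound(s_1, k_5) = 0x4CD221
s_3 = InvRound(s_2, k_4) = 0x6DF4CD
s_4 = InvRound(s_3, k_3) = 0xF9E6DF
s_5 = InvRound(s_4, k_2) = 0x691F9E
s_6 = InvRound(s_5, k_1) = 0x764691
s_7 = InvRound(s_6, k_0) = 0x21E764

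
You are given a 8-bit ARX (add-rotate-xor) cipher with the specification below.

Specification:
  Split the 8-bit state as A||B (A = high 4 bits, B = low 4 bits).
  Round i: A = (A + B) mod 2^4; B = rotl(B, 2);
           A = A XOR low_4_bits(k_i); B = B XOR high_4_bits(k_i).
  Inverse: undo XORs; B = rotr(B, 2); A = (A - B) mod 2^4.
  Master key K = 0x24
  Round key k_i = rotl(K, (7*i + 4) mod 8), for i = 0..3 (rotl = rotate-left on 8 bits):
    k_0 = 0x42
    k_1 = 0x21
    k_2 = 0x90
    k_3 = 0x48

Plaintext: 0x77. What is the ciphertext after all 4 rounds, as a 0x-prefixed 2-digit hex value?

s_0 = plaintext = 0x77
s_1 = Round(s_0, k_0) = 0xC9
s_2 = Round(s_1, k_1) = 0x44
s_3 = Round(s_2, k_2) = 0x88
s_4 = Round(s_3, k_3) = 0x86

0x86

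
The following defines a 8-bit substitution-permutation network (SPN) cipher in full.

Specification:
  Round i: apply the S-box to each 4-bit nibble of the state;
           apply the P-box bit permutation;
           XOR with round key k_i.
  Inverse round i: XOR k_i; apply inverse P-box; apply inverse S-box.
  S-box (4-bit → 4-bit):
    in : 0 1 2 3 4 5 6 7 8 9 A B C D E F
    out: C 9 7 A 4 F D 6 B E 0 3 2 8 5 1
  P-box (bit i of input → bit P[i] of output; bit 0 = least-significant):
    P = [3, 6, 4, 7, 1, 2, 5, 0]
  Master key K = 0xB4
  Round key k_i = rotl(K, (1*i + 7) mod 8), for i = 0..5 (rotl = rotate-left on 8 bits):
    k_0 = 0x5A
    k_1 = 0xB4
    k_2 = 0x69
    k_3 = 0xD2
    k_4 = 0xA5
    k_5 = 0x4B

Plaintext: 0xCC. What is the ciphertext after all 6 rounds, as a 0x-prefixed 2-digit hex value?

0xE4

s_0 = plaintext = 0xCC
s_1 = Round(s_0, k_0) = 0x1E
s_2 = Round(s_1, k_1) = 0xAF
s_3 = Round(s_2, k_2) = 0x61
s_4 = Round(s_3, k_3) = 0x79
s_5 = Round(s_4, k_4) = 0x51
s_6 = Round(s_5, k_5) = 0xE4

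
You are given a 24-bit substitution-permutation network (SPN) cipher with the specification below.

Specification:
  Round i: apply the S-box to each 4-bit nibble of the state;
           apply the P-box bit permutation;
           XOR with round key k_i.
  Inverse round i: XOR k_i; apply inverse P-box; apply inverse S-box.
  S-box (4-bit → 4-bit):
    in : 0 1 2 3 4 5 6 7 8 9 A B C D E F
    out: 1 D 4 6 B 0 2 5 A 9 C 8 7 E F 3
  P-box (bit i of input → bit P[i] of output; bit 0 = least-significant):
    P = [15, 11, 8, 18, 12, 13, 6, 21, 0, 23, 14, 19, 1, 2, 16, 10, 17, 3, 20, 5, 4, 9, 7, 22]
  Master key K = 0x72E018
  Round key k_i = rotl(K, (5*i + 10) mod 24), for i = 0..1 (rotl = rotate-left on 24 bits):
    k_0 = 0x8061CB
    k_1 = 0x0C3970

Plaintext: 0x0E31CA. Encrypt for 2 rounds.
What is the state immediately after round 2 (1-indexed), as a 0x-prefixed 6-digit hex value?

s_0 = plaintext = 0x0E31CA
s_1 = Round(s_0, k_0) = 0x9F10B6
s_2 = Round(s_1, k_1) = 0x6F356B

0x6F356B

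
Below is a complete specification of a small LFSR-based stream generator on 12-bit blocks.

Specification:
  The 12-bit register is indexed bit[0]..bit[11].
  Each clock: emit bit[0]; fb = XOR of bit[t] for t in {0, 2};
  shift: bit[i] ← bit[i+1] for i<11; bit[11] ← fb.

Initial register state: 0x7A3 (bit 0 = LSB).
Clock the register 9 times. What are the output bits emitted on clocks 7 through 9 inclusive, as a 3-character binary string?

011

reg_0 = 0x7A3
clock 1: out=1, reg = 0xBD1
clock 2: out=1, reg = 0xDE8
clock 3: out=0, reg = 0x6F4
clock 4: out=0, reg = 0xB7A
clock 5: out=0, reg = 0x5BD
clock 6: out=1, reg = 0x2DE
clock 7: out=0, reg = 0x96F
clock 8: out=1, reg = 0x4B7
clock 9: out=1, reg = 0x25B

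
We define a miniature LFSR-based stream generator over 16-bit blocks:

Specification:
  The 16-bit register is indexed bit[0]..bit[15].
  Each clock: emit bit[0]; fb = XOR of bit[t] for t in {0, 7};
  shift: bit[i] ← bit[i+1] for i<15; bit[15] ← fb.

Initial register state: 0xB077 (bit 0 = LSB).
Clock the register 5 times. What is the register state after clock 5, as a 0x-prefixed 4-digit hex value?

0xBD83

reg_0 = 0xB077
clock 1: out=1, reg = 0xD83B
clock 2: out=1, reg = 0xEC1D
clock 3: out=1, reg = 0xF60E
clock 4: out=0, reg = 0x7B07
clock 5: out=1, reg = 0xBD83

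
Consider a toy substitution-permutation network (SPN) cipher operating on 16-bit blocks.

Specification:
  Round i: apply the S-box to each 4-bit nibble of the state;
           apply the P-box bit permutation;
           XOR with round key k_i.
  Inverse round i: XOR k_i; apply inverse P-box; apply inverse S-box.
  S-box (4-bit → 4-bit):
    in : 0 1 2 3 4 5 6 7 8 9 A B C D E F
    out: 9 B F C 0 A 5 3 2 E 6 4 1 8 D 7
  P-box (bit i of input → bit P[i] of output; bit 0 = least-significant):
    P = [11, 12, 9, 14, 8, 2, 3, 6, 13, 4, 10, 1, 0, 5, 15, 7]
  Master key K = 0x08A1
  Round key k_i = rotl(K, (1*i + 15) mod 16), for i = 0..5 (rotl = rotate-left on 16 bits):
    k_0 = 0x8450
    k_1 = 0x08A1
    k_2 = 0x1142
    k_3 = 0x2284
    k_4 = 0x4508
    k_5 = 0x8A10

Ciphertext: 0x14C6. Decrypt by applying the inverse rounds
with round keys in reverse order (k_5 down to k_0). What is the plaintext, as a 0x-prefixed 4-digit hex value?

0x9D90

s_0 = ciphertext = 0x14C6
s_1 = InvRound(s_0, k_5) = 0x395F
s_2 = InvRound(s_1, k_4) = 0xC251
s_3 = InvRound(s_2, k_3) = 0xE75D
s_4 = InvRound(s_3, k_2) = 0x62A9
s_5 = InvRound(s_4, k_1) = 0x4CBE
s_6 = InvRound(s_5, k_0) = 0x9D90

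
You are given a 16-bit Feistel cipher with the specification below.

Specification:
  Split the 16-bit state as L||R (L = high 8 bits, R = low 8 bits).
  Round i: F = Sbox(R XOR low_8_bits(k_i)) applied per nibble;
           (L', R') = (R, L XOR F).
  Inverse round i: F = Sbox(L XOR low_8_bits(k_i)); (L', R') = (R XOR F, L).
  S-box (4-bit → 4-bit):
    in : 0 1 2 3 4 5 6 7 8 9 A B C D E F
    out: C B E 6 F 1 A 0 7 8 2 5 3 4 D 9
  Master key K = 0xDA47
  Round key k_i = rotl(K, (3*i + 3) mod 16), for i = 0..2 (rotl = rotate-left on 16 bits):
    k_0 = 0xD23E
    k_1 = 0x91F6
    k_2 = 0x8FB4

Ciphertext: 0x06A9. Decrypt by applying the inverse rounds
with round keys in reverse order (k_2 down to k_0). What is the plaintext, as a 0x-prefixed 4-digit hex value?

s_0 = ciphertext = 0x06A9
s_1 = InvRound(s_0, k_2) = 0xF706
s_2 = InvRound(s_1, k_1) = 0xCDF7
s_3 = InvRound(s_2, k_0) = 0x61CD

0x61CD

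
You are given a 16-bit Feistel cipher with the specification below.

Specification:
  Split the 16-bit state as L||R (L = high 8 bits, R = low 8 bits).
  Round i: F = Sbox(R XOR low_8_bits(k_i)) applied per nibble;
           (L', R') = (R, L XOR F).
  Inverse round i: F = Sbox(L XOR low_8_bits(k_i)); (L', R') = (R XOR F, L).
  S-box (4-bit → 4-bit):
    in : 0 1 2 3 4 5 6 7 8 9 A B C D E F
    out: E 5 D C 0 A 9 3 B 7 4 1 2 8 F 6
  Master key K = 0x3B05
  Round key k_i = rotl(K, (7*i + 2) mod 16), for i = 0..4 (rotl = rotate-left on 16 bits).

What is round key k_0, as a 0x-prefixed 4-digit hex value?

K = 0x3B05
k_0 = rotl(K, (7*0+2) mod 16) = rotl(K, 2) = 0xEC14

0xEC14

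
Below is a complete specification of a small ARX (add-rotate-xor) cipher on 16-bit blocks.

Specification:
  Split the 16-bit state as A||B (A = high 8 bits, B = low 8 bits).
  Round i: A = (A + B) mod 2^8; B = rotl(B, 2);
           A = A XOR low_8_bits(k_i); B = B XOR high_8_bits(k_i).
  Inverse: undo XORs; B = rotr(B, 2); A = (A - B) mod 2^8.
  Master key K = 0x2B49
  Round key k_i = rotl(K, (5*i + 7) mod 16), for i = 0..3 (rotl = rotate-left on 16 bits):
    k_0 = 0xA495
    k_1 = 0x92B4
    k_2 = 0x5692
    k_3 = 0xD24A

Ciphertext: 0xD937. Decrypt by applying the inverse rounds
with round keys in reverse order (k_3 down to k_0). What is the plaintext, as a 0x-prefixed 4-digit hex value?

0x6ABC

s_0 = ciphertext = 0xD937
s_1 = InvRound(s_0, k_3) = 0x1A79
s_2 = InvRound(s_1, k_2) = 0xBDCB
s_3 = InvRound(s_2, k_1) = 0xB356
s_4 = InvRound(s_3, k_0) = 0x6ABC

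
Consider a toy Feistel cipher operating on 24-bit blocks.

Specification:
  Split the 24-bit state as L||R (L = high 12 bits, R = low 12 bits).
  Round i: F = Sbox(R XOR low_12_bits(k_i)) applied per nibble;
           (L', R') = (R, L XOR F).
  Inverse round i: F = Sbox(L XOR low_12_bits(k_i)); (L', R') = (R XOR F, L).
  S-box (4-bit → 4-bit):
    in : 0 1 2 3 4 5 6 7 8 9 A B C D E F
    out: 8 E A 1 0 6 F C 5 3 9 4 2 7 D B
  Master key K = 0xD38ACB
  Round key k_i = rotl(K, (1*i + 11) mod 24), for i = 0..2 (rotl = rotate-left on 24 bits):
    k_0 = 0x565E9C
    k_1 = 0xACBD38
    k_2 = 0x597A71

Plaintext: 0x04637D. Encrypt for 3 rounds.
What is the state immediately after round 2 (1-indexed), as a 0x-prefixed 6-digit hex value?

0x798AE5

s_0 = plaintext = 0x04637D
s_1 = Round(s_0, k_0) = 0x37D798
s_2 = Round(s_1, k_1) = 0x798AE5
s_3 = Round(s_2, k_2) = 0xAE5FA8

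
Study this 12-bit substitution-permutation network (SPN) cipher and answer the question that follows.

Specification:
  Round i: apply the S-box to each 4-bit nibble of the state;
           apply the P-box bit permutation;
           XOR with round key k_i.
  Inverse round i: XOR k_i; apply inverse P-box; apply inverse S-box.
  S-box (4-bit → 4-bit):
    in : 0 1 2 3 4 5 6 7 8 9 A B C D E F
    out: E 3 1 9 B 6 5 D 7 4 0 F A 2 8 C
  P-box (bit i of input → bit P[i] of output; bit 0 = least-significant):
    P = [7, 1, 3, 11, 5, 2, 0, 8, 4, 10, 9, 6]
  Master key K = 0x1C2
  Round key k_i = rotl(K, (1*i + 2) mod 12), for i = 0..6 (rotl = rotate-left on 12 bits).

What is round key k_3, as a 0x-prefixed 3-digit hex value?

0x843

K = 0x1C2
k_0 = rotl(K, (1*0+2) mod 12) = rotl(K, 2) = 0x708
k_1 = rotl(K, (1*1+2) mod 12) = rotl(K, 3) = 0xE10
k_2 = rotl(K, (1*2+2) mod 12) = rotl(K, 4) = 0xC21
k_3 = rotl(K, (1*3+2) mod 12) = rotl(K, 5) = 0x843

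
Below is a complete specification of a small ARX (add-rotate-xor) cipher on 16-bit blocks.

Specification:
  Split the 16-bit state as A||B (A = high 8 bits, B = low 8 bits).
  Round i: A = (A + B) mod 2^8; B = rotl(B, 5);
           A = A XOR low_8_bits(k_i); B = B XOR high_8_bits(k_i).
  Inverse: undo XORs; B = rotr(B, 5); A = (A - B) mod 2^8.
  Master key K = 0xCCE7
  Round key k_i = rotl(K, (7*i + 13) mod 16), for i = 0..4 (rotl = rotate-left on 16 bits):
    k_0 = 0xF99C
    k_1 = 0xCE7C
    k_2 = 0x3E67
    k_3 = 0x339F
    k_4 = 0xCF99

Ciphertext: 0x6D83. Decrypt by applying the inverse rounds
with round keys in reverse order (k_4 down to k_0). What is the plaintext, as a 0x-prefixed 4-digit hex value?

s_0 = ciphertext = 0x6D83
s_1 = InvRound(s_0, k_4) = 0x9262
s_2 = InvRound(s_1, k_3) = 0x838A
s_3 = InvRound(s_2, k_2) = 0x3FA5
s_4 = InvRound(s_3, k_1) = 0xE85B
s_5 = InvRound(s_4, k_0) = 0x5F15

0x5F15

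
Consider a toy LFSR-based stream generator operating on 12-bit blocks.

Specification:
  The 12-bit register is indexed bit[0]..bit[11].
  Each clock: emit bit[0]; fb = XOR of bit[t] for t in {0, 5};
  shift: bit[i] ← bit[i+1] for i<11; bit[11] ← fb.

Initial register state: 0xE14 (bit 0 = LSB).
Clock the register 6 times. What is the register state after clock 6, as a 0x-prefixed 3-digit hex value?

0x938

reg_0 = 0xE14
clock 1: out=0, reg = 0x70A
clock 2: out=0, reg = 0x385
clock 3: out=1, reg = 0x9C2
clock 4: out=0, reg = 0x4E1
clock 5: out=1, reg = 0x270
clock 6: out=0, reg = 0x938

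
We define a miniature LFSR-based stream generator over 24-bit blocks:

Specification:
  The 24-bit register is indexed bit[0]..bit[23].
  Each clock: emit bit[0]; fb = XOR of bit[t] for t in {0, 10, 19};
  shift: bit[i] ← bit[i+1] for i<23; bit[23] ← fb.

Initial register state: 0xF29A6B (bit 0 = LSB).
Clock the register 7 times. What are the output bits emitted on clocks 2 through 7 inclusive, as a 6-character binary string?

reg_0 = 0xF29A6B
clock 1: out=1, reg = 0xF94D35
clock 2: out=1, reg = 0xFCA69A
clock 3: out=0, reg = 0x7E534D
clock 4: out=1, reg = 0x3F29A6
clock 5: out=0, reg = 0x9F94D3
clock 6: out=1, reg = 0xCFCA69
clock 7: out=1, reg = 0x67E534

101011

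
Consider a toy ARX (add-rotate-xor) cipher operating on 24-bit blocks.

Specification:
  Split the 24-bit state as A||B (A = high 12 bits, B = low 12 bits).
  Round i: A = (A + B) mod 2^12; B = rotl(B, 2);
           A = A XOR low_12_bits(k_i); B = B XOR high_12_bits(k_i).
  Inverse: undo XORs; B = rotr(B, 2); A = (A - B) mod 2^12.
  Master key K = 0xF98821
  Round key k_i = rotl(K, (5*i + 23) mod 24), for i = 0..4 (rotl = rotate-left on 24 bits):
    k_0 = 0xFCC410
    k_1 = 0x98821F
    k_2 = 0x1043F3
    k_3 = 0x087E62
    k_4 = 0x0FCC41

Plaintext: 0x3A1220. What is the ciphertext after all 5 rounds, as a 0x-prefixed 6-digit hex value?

0x10FCF3

s_0 = plaintext = 0x3A1220
s_1 = Round(s_0, k_0) = 0x1D174C
s_2 = Round(s_1, k_1) = 0xB024B9
s_3 = Round(s_2, k_2) = 0xC483E1
s_4 = Round(s_3, k_3) = 0xE4BF03
s_5 = Round(s_4, k_4) = 0x10FCF3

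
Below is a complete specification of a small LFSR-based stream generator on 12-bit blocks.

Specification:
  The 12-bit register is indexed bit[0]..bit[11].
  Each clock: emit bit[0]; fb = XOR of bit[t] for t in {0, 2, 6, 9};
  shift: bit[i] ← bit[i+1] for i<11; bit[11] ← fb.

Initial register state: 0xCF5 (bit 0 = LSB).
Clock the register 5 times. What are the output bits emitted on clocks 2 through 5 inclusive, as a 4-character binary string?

reg_0 = 0xCF5
clock 1: out=1, reg = 0xE7A
clock 2: out=0, reg = 0x73D
clock 3: out=1, reg = 0xB9E
clock 4: out=0, reg = 0x5CF
clock 5: out=1, reg = 0xAE7

0101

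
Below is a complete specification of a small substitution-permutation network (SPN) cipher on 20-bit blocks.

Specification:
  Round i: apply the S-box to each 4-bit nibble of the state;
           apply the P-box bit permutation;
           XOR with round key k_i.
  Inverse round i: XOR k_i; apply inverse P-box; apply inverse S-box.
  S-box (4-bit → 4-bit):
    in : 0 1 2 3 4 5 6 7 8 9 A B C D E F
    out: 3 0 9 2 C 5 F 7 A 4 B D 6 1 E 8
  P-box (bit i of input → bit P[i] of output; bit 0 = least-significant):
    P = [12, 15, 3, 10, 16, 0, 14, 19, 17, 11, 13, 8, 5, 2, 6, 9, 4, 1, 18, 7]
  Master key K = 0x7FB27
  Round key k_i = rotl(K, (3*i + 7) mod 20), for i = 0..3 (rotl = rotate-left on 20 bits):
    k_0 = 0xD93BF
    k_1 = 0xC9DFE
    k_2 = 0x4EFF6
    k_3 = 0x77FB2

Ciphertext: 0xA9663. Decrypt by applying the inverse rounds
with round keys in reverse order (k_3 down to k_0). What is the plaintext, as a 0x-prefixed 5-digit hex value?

s_0 = ciphertext = 0xA9663
s_1 = InvRound(s_0, k_3) = 0xB9E63
s_2 = InvRound(s_1, k_2) = 0xB3B6D
s_3 = InvRound(s_2, k_1) = 0x6F508
s_4 = InvRound(s_3, k_0) = 0xAA56F

0xAA56F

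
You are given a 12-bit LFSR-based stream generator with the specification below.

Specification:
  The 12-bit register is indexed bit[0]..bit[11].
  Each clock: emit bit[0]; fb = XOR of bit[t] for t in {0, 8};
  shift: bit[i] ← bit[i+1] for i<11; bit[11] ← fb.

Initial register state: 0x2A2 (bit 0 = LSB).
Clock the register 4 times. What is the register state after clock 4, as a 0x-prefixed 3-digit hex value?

0x02A

reg_0 = 0x2A2
clock 1: out=0, reg = 0x151
clock 2: out=1, reg = 0x0A8
clock 3: out=0, reg = 0x054
clock 4: out=0, reg = 0x02A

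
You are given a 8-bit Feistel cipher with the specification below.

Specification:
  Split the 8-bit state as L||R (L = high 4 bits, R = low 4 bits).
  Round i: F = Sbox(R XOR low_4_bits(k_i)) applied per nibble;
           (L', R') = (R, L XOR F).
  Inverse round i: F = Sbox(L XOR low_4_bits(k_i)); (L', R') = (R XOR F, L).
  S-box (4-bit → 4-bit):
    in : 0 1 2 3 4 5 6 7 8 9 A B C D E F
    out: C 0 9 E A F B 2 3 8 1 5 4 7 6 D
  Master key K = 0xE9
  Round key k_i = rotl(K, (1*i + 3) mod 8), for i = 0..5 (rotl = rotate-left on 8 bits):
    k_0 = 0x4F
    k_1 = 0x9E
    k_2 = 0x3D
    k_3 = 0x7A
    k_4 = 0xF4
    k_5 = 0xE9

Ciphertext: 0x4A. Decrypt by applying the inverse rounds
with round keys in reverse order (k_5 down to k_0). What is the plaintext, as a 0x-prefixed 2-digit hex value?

s_0 = ciphertext = 0x4A
s_1 = InvRound(s_0, k_5) = 0xD4
s_2 = InvRound(s_1, k_4) = 0xCD
s_3 = InvRound(s_2, k_3) = 0x6C
s_4 = InvRound(s_3, k_2) = 0x96
s_5 = InvRound(s_4, k_1) = 0x49
s_6 = InvRound(s_5, k_0) = 0xC4

0xC4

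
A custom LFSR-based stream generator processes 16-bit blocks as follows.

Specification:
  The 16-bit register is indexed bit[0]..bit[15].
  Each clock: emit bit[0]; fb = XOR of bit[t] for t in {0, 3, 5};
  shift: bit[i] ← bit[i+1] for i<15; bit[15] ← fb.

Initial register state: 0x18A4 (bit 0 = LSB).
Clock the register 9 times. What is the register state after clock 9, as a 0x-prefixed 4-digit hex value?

reg_0 = 0x18A4
clock 1: out=0, reg = 0x8C52
clock 2: out=0, reg = 0x4629
clock 3: out=1, reg = 0xA314
clock 4: out=0, reg = 0x518A
clock 5: out=0, reg = 0xA8C5
clock 6: out=1, reg = 0xD462
clock 7: out=0, reg = 0xEA31
clock 8: out=1, reg = 0x7518
clock 9: out=0, reg = 0xBA8C

0xBA8C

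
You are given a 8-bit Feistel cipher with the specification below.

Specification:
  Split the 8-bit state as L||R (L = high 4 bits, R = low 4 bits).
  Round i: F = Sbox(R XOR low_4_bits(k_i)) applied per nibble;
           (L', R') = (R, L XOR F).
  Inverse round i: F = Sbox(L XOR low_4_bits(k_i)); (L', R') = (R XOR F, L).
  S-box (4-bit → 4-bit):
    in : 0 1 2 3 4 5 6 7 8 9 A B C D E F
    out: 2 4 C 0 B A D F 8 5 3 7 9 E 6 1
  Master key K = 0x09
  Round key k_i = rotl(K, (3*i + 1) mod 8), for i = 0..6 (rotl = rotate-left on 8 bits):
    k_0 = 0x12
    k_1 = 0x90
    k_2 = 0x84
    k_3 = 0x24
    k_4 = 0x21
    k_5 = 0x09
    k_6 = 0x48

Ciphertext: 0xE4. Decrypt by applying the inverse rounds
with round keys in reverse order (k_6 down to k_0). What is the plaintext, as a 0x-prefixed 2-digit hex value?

s_0 = ciphertext = 0xE4
s_1 = InvRound(s_0, k_6) = 0x9E
s_2 = InvRound(s_1, k_5) = 0xC9
s_3 = InvRound(s_2, k_4) = 0x7C
s_4 = InvRound(s_3, k_3) = 0xC7
s_5 = InvRound(s_4, k_2) = 0xFC
s_6 = InvRound(s_5, k_1) = 0xDF
s_7 = InvRound(s_6, k_0) = 0xED

0xED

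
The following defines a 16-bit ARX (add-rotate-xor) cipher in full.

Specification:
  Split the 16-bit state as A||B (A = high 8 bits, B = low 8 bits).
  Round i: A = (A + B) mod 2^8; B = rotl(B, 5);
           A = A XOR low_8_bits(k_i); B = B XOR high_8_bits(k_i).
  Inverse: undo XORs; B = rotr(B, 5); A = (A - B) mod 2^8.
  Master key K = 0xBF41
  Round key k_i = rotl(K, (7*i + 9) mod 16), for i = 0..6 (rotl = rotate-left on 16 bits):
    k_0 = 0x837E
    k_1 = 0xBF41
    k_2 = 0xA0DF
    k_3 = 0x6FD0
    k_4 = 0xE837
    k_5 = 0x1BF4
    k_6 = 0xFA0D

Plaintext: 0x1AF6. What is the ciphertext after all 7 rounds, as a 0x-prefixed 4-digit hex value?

0x21AF

s_0 = plaintext = 0x1AF6
s_1 = Round(s_0, k_0) = 0x6E5D
s_2 = Round(s_1, k_1) = 0x8A14
s_3 = Round(s_2, k_2) = 0x4122
s_4 = Round(s_3, k_3) = 0xB32B
s_5 = Round(s_4, k_4) = 0xE98D
s_6 = Round(s_5, k_5) = 0x82AA
s_7 = Round(s_6, k_6) = 0x21AF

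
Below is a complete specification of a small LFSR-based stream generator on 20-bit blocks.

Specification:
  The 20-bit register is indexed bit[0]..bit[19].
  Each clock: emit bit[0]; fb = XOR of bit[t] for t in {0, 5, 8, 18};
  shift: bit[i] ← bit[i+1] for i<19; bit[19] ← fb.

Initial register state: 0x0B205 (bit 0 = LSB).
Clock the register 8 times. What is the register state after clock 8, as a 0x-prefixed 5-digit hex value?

reg_0 = 0x0B205
clock 1: out=1, reg = 0x85902
clock 2: out=0, reg = 0xC2C81
clock 3: out=1, reg = 0x61640
clock 4: out=0, reg = 0xB0B20
clock 5: out=0, reg = 0x58590
clock 6: out=0, reg = 0x2C2C8
clock 7: out=0, reg = 0x16164
clock 8: out=0, reg = 0x0B0B2

0x0B0B2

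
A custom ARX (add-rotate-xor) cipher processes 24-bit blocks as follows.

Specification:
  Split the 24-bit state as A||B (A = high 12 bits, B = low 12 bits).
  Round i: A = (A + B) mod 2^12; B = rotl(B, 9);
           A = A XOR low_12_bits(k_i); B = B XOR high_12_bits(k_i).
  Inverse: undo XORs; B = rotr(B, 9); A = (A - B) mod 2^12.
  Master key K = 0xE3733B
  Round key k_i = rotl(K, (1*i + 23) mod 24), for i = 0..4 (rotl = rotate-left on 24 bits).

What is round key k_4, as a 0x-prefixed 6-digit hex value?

0x1B99DF

K = 0xE3733B
k_0 = rotl(K, (1*0+23) mod 24) = rotl(K, 23) = 0xF1B99D
k_1 = rotl(K, (1*1+23) mod 24) = rotl(K, 0) = 0xE3733B
k_2 = rotl(K, (1*2+23) mod 24) = rotl(K, 1) = 0xC6E677
k_3 = rotl(K, (1*3+23) mod 24) = rotl(K, 2) = 0x8DCCEF
k_4 = rotl(K, (1*4+23) mod 24) = rotl(K, 3) = 0x1B99DF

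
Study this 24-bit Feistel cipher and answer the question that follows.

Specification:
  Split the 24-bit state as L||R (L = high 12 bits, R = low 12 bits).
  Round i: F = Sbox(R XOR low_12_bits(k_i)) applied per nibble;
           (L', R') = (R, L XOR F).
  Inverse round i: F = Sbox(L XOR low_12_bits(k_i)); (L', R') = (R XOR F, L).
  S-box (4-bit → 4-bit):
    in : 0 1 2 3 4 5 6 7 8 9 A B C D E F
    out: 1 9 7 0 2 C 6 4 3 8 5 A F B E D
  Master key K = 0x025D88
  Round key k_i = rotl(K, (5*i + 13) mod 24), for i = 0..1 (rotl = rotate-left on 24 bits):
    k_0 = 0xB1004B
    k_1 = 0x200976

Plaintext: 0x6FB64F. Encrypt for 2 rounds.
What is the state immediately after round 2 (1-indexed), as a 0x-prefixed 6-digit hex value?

s_0 = plaintext = 0x6FB64F
s_1 = Round(s_0, k_0) = 0x64F0E9
s_2 = Round(s_1, k_1) = 0x0E9EC2

0x0E9EC2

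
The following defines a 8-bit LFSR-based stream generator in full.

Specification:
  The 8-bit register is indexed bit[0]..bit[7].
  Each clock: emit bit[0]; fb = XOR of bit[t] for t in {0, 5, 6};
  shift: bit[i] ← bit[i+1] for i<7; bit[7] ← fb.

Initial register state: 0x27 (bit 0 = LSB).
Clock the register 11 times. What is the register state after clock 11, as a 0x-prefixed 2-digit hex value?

0x5D

reg_0 = 0x27
clock 1: out=1, reg = 0x13
clock 2: out=1, reg = 0x89
clock 3: out=1, reg = 0xC4
clock 4: out=0, reg = 0xE2
clock 5: out=0, reg = 0x71
clock 6: out=1, reg = 0xB8
clock 7: out=0, reg = 0xDC
clock 8: out=0, reg = 0xEE
clock 9: out=0, reg = 0x77
clock 10: out=1, reg = 0xBB
clock 11: out=1, reg = 0x5D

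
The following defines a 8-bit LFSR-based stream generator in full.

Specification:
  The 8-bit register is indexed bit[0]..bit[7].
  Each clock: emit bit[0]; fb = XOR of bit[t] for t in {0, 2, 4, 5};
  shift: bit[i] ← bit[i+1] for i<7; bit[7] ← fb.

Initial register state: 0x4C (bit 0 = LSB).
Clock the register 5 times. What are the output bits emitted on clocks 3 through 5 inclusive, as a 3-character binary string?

reg_0 = 0x4C
clock 1: out=0, reg = 0xA6
clock 2: out=0, reg = 0x53
clock 3: out=1, reg = 0x29
clock 4: out=1, reg = 0x14
clock 5: out=0, reg = 0x0A

110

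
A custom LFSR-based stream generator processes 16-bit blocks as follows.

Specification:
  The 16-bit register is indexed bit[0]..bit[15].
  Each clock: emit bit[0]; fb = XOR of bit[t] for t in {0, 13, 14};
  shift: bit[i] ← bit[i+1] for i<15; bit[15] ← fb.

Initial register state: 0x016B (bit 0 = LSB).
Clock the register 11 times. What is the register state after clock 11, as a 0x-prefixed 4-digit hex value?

0xD5E0

reg_0 = 0x016B
clock 1: out=1, reg = 0x80B5
clock 2: out=1, reg = 0xC05A
clock 3: out=0, reg = 0xE02D
clock 4: out=1, reg = 0xF016
clock 5: out=0, reg = 0x780B
clock 6: out=1, reg = 0xBC05
clock 7: out=1, reg = 0x5E02
clock 8: out=0, reg = 0xAF01
clock 9: out=1, reg = 0x5780
clock 10: out=0, reg = 0xABC0
clock 11: out=0, reg = 0xD5E0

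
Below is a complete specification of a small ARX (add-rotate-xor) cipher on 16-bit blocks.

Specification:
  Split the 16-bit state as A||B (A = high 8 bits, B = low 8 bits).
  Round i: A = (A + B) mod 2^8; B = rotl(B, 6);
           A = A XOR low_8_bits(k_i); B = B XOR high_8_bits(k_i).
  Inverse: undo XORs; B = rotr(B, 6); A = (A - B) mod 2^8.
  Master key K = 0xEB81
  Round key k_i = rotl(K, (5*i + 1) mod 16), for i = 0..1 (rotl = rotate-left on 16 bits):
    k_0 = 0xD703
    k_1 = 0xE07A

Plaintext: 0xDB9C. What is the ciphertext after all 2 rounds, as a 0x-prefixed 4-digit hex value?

s_0 = plaintext = 0xDB9C
s_1 = Round(s_0, k_0) = 0x74F0
s_2 = Round(s_1, k_1) = 0x1EDC

0x1EDC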